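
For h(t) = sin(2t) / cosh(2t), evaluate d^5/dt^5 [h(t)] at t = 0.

Divide the numerator series by the denominator series (power-series long division).
The coefficient of t^5 in the expansion is 48/5, so h^(5)(0) = 5! * (48/5) = 1152.

1152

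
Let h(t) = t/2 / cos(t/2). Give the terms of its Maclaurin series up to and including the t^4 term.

t^3/16 + t/2

Divide the numerator series by the denominator series (power-series long division).
[t^0] = 0;  [t^1] = 1/2;  [t^2] = 0;  [t^3] = 1/16;  [t^4] = 0.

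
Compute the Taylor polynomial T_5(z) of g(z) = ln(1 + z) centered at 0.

[z^0] = 0;  [z^1] = 1;  [z^2] = -1/2;  [z^3] = 1/3;  [z^4] = -1/4;  [z^5] = 1/5.

z^5/5 - z^4/4 + z^3/3 - z^2/2 + z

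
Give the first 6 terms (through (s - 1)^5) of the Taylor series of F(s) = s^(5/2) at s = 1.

Use the known series and substitute for the argument.
F(1) = 1
F′(1) = 5/2
F′′(1) = 15/4
F′′′(1) = 15/8
F^(4)(1) = -15/16
F^(5)(1) = 45/32
Then c_k = F^(k)(1)/k! gives each Taylor coefficient.

3*(s - 1)^5/256 - 5*(s - 1)^4/128 + 5*(s - 1)^3/16 + 15*(s - 1)^2/8 + 5*(s - 1)/2 + 1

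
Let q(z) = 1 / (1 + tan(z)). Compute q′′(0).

2

Write 1/(1+u) = 1 - u + u^2 - u^3 + ... and substitute the series for u.
From the series, [z^2] q = 1; multiply by 2! = 2 to get 2.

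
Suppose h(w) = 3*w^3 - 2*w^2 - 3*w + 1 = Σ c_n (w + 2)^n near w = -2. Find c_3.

Compute the successive derivatives at the expansion point and divide by k!.
So c_3 = h′′′(-2)/3! = 3.

3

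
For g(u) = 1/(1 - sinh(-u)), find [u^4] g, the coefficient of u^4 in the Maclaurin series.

4/3

Let u equal the inner series; expand the outer function in u and truncate.
g(0) = 1
g′(0) = -1
g′′(0) = 2
g′′′(0) = -7
g^(4)(0) = 32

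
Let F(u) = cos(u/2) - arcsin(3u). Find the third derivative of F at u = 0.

-27

Combine the two series term by term.
The coefficient of u^3 in the expansion is -9/2, so F′′′(0) = 3! * (-9/2) = -27.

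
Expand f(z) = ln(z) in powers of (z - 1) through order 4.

-(z - 1)^4/4 + (z - 1)^3/3 - (z - 1)^2/2 + (z - 1)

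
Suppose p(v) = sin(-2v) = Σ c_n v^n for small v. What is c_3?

4/3

[v^0] = 0;  [v^1] = -2;  [v^2] = 0;  [v^3] = 4/3.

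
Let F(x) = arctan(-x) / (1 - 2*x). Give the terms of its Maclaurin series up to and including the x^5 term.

-223*x^5/15 - 22*x^4/3 - 11*x^3/3 - 2*x^2 - x

Use 1/(1 - r) = Σ r^k on the denominator, then take the Cauchy product.
F(0) = 0
F′(0) = -1
F′′(0) = -4
F′′′(0) = -22
F^(4)(0) = -176
F^(5)(0) = -1784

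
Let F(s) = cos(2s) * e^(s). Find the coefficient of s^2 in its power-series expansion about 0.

-3/2

Expand each factor separately, then convolve coefficients.
So c_2 = F′′(0)/2! = -3/2.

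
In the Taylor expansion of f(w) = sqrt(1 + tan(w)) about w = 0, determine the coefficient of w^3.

11/48

Let u equal the inner series; expand the outer function in u and truncate.
f(0) = 1
f′(0) = 1/2
f′′(0) = -1/4
f′′′(0) = 11/8
The Taylor polynomial is Σ f^(k)(0)/k! · w^k.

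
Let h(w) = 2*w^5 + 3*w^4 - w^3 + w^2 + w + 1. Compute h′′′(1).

186

The coefficient of (w - 1)^3 in the expansion is 31, so h′′′(1) = 3! * (31) = 186.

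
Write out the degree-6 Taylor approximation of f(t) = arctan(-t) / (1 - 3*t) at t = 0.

-1173*t^6/5 - 391*t^5/5 - 26*t^4 - 26*t^3/3 - 3*t^2 - t

Expand 1/(denominator) as a geometric series and multiply by the numerator's series.
f(0) = 0
f′(0) = -1
f′′(0) = -6
f′′′(0) = -52
f^(4)(0) = -624
f^(5)(0) = -9384
f^(6)(0) = -168912
The Taylor polynomial is Σ f^(k)(0)/k! · t^k.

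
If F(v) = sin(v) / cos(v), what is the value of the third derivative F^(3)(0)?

Write the quotient as an unknown series and match coefficients against numerator = denominator · series.
The coefficient of v^3 in the expansion is 1/3, so F′′′(0) = 3! * (1/3) = 2.

2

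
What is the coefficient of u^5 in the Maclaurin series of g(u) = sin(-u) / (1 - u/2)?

-7/240

Take the Cauchy product of the two expansions.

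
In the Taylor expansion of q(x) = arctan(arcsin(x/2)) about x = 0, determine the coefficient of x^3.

Plug the Maclaurin series of the inner function into that of the outer and collect terms.

-1/48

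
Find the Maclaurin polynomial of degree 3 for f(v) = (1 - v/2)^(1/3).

Use the known series and substitute for the argument.
f(0) = 1
f′(0) = -1/6
f′′(0) = -1/18
f′′′(0) = -5/108

-5*v^3/648 - v^2/36 - v/6 + 1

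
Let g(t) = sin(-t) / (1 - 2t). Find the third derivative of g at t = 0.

-23

Expand each factor separately, then convolve coefficients.
The coefficient of t^3 in the expansion is -23/6, so g′′′(0) = 3! * (-23/6) = -23.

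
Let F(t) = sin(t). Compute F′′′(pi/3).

From the series, [(t - pi/3)^3] F = -1/12; multiply by 3! = 6 to get -1/2.

-1/2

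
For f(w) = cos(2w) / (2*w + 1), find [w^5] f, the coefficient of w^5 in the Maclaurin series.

-52/3

Use 1/(1 - r) = Σ r^k on the denominator, then take the Cauchy product.
[w^0] = 1;  [w^1] = -2;  [w^2] = 2;  [w^3] = -4;  [w^4] = 26/3;  [w^5] = -52/3.
So c_5 = f^(5)(0)/5! = -52/3.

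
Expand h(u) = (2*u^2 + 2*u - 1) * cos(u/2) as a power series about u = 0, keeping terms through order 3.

-u^3/4 + 17*u^2/8 + 2*u - 1

Multiply each power in the prefactor through the base expansion.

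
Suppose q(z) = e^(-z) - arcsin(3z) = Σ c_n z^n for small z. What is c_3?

-14/3

Expand each term separately and add.
q(0) = 1
q′(0) = -4
q′′(0) = 1
q′′′(0) = -28
So c_3 = q′′′(0)/3! = -14/3.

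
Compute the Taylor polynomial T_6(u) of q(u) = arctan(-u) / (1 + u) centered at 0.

13*u^6/15 - 13*u^5/15 + 2*u^4/3 - 2*u^3/3 + u^2 - u

Expand each factor separately, then convolve coefficients.
q(0) = 0
q′(0) = -1
q′′(0) = 2
q′′′(0) = -4
q^(4)(0) = 16
q^(5)(0) = -104
q^(6)(0) = 624
Then c_k = q^(k)(0)/k! gives each Taylor coefficient.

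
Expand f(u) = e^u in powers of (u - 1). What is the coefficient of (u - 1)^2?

e/2

[(u - 1)^0] = e;  [(u - 1)^1] = e;  [(u - 1)^2] = e/2.
So c_2 = f′′(1)/2! = e/2.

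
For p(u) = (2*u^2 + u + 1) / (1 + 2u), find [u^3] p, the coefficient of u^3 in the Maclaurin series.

-8

Distribute the polynomial across the series and collect like powers.
p(0) = 1
p′(0) = -1
p′′(0) = 8
p′′′(0) = -48
The Taylor polynomial is Σ p^(k)(0)/k! · u^k.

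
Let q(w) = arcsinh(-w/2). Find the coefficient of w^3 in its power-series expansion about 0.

1/48

q(0) = 0
q′(0) = -1/2
q′′(0) = 0
q′′′(0) = 1/8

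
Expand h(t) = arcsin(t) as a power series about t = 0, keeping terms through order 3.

t^3/6 + t

[t^0] = 0;  [t^1] = 1;  [t^2] = 0;  [t^3] = 1/6.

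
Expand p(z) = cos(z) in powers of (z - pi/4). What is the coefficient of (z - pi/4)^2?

p(pi/4) = sqrt(2)/2
p′(pi/4) = -sqrt(2)/2
p′′(pi/4) = -sqrt(2)/2
The Taylor polynomial is Σ p^(k)(pi/4)/k! · (z - pi/4)^k.

-sqrt(2)/4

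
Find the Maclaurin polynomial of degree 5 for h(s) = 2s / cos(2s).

Divide the numerator series by the denominator series (power-series long division).
[s^0] = 0;  [s^1] = 2;  [s^2] = 0;  [s^3] = 4;  [s^4] = 0;  [s^5] = 20/3.

20*s^5/3 + 4*s^3 + 2*s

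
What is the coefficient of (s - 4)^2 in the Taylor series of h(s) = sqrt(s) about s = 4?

-1/64

h(4) = 2
h′(4) = 1/4
h′′(4) = -1/32
So c_2 = h′′(4)/2! = -1/64.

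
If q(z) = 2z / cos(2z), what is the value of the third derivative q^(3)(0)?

24

Invert the denominator's series and multiply.
From the series, [z^3] q = 4; multiply by 3! = 6 to get 24.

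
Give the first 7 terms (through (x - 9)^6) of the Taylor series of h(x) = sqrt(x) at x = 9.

h(9) = 3
h′(9) = 1/6
h′′(9) = -1/108
h′′′(9) = 1/648
h^(4)(9) = -5/11664
h^(5)(9) = 35/209952
h^(6)(9) = -35/419904
Then c_k = h^(k)(9)/k! gives each Taylor coefficient.

-7*(x - 9)^6/60466176 + 7*(x - 9)^5/5038848 - 5*(x - 9)^4/279936 + (x - 9)^3/3888 - (x - 9)^2/216 + (x - 9)/6 + 3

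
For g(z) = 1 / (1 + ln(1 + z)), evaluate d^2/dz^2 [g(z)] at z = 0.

Expand as Σ (-1)^k u^k with u equal to the inner function's series.
The coefficient of z^2 in the expansion is 3/2, so g′′(0) = 2! * (3/2) = 3.

3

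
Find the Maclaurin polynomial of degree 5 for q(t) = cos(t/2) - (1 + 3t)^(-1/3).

Expand each term separately and add.
q(0) = 0
q′(0) = 1
q′′(0) = -17/4
q′′′(0) = 28
q^(4)(0) = -4479/16
q^(5)(0) = 3640
The Taylor polynomial is Σ q^(k)(0)/k! · t^k.

91*t^5/3 - 1493*t^4/128 + 14*t^3/3 - 17*t^2/8 + t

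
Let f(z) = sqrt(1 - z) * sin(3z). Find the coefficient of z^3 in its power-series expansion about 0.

Expand each factor separately, then convolve coefficients.
[z^0] = 0;  [z^1] = 3;  [z^2] = -3/2;  [z^3] = -39/8.

-39/8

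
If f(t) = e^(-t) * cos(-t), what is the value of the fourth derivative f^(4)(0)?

Write out both Maclaurin series and multiply, keeping only the needed powers.
The coefficient of t^4 in the expansion is -1/6, so f^(4)(0) = 4! * (-1/6) = -4.

-4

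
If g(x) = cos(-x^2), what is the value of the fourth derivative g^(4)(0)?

-12

Apply the Taylor formula c_k = f^(k)(a)/k!.
From the series, [x^4] g = -1/2; multiply by 4! = 24 to get -12.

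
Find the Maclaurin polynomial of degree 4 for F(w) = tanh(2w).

Compute the successive derivatives at the expansion point and divide by k!.
F(0) = 0
F′(0) = 2
F′′(0) = 0
F′′′(0) = -16
F^(4)(0) = 0
Dividing each by k! gives the coefficients c_0, ..., c_4.

-8*w^3/3 + 2*w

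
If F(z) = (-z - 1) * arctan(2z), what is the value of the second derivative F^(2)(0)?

-4

Multiply each power in the prefactor through the base expansion.
From the series, [z^2] F = -2; multiply by 2! = 2 to get -4.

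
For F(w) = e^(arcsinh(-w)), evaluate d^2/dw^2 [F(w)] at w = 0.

Plug the Maclaurin series of the inner function into that of the outer and collect terms.
From the series, [w^2] F = 1/2; multiply by 2! = 2 to get 1.

1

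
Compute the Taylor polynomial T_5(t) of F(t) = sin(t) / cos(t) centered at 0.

Write the quotient as an unknown series and match coefficients against numerator = denominator · series.

2*t^5/15 + t^3/3 + t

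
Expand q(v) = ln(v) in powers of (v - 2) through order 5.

Use the known series and substitute for the argument.
[(v - 2)^0] = ln(2);  [(v - 2)^1] = 1/2;  [(v - 2)^2] = -1/8;  [(v - 2)^3] = 1/24;  [(v - 2)^4] = -1/64;  [(v - 2)^5] = 1/160.

(v - 2)^5/160 - (v - 2)^4/64 + (v - 2)^3/24 - (v - 2)^2/8 + (v - 2)/2 + ln(2)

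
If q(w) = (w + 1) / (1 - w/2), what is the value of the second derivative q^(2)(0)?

Multiply each power in the prefactor through the base expansion.
From the series, [w^2] q = 3/4; multiply by 2! = 2 to get 3/2.

3/2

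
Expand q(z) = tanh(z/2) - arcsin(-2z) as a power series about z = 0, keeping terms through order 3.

Add the two expansions coefficient-wise.
q(0) = 0
q′(0) = 5/2
q′′(0) = 0
q′′′(0) = 31/4

31*z^3/24 + 5*z/2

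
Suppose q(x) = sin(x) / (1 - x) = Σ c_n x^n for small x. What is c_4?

5/6

Take the Cauchy product of the two expansions.
q(0) = 0
q′(0) = 1
q′′(0) = 2
q′′′(0) = 5
q^(4)(0) = 20
So c_4 = q^(4)(0)/4! = 5/6.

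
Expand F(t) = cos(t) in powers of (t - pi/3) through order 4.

[(t - pi/3)^0] = 1/2;  [(t - pi/3)^1] = -sqrt(3)/2;  [(t - pi/3)^2] = -1/4;  [(t - pi/3)^3] = sqrt(3)/12;  [(t - pi/3)^4] = 1/48.

(t - pi/3)^4/48 + sqrt(3)*(t - pi/3)^3/12 - (t - pi/3)^2/4 - sqrt(3)*(t - pi/3)/2 + 1/2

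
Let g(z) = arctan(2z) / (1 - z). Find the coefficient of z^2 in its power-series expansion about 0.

2

Multiply the two series term by term and collect like powers.
g(0) = 0
g′(0) = 2
g′′(0) = 4
So c_2 = g′′(0)/2! = 2.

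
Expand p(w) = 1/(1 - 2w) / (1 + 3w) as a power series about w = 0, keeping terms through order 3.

-13*w^3 + 7*w^2 - w + 1

Multiply the two series term by term and collect like powers.
p(0) = 1
p′(0) = -1
p′′(0) = 14
p′′′(0) = -78
Then c_k = p^(k)(0)/k! gives each Taylor coefficient.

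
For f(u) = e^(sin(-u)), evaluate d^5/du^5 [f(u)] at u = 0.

Plug the Maclaurin series of the inner function into that of the outer and collect terms.
The coefficient of u^5 in the expansion is 1/15, so f^(5)(0) = 5! * (1/15) = 8.

8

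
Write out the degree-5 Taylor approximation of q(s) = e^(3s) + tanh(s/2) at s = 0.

487*s^5/240 + 27*s^4/8 + 107*s^3/24 + 9*s^2/2 + 7*s/2 + 1

Combine the two series term by term.
q(0) = 1
q′(0) = 7/2
q′′(0) = 9
q′′′(0) = 107/4
q^(4)(0) = 81
q^(5)(0) = 487/2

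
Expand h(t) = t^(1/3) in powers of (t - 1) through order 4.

-10*(t - 1)^4/243 + 5*(t - 1)^3/81 - (t - 1)^2/9 + (t - 1)/3 + 1

h(1) = 1
h′(1) = 1/3
h′′(1) = -2/9
h′′′(1) = 10/27
h^(4)(1) = -80/81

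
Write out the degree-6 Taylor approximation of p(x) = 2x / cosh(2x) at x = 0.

Invert the denominator's series and multiply.
p(0) = 0
p′(0) = 2
p′′(0) = 0
p′′′(0) = -24
p^(4)(0) = 0
p^(5)(0) = 800
p^(6)(0) = 0

20*x^5/3 - 4*x^3 + 2*x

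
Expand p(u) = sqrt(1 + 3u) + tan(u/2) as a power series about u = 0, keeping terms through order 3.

83*u^3/48 - 9*u^2/8 + 2*u + 1

Add the two expansions coefficient-wise.
p(0) = 1
p′(0) = 2
p′′(0) = -9/4
p′′′(0) = 83/8
Then c_k = p^(k)(0)/k! gives each Taylor coefficient.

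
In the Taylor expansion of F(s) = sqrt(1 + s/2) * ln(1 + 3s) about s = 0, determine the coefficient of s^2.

Write out both Maclaurin series and multiply, keeping only the needed powers.
F(0) = 0
F′(0) = 3
F′′(0) = -15/2

-15/4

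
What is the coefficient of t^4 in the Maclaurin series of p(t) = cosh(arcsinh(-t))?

-1/8

Compose series: expand the inner function first, then feed it into the outer expansion.
[t^0] = 1;  [t^1] = 0;  [t^2] = 1/2;  [t^3] = 0;  [t^4] = -1/8.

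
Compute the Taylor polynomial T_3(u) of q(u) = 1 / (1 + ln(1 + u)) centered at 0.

Write 1/(1+u) = 1 - u + u^2 - u^3 + ... and substitute the series for u.
q(0) = 1
q′(0) = -1
q′′(0) = 3
q′′′(0) = -14
Dividing each by k! gives the coefficients c_0, ..., c_3.

-7*u^3/3 + 3*u^2/2 - u + 1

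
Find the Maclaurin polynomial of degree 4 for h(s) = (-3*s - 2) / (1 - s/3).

-11*s^4/81 - 11*s^3/27 - 11*s^2/9 - 11*s/3 - 2

Multiply each power in the prefactor through the base expansion.
h(0) = -2
h′(0) = -11/3
h′′(0) = -22/9
h′′′(0) = -22/9
h^(4)(0) = -88/27
Then c_k = h^(k)(0)/k! gives each Taylor coefficient.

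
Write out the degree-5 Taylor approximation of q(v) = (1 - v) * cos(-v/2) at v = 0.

-v^5/384 + v^4/384 + v^3/8 - v^2/8 - v + 1

Shift and add copies of the series according to the polynomial's terms.
q(0) = 1
q′(0) = -1
q′′(0) = -1/4
q′′′(0) = 3/4
q^(4)(0) = 1/16
q^(5)(0) = -5/16
The Taylor polynomial is Σ q^(k)(0)/k! · v^k.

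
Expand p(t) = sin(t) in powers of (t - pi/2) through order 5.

(t - pi/2)^4/24 - (t - pi/2)^2/2 + 1

[(t - pi/2)^0] = 1;  [(t - pi/2)^1] = 0;  [(t - pi/2)^2] = -1/2;  [(t - pi/2)^3] = 0;  [(t - pi/2)^4] = 1/24;  [(t - pi/2)^5] = 0.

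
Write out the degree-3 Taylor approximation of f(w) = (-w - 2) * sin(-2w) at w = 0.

Multiply each power in the prefactor through the base expansion.
f(0) = 0
f′(0) = 4
f′′(0) = 4
f′′′(0) = -16

-8*w^3/3 + 2*w^2 + 4*w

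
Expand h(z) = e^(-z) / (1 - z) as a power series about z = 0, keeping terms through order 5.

11*z^5/30 + 3*z^4/8 + z^3/3 + z^2/2 + 1

Take the Cauchy product of the two expansions.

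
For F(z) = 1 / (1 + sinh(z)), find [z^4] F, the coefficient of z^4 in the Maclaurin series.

4/3

Write 1/(1+u) = 1 - u + u^2 - u^3 + ... and substitute the series for u.
[z^0] = 1;  [z^1] = -1;  [z^2] = 1;  [z^3] = -7/6;  [z^4] = 4/3.
So c_4 = F^(4)(0)/4! = 4/3.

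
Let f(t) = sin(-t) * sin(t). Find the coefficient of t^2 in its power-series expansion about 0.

Expand each factor separately, then convolve coefficients.
f(0) = 0
f′(0) = 0
f′′(0) = -2
So c_2 = f′′(0)/2! = -1.

-1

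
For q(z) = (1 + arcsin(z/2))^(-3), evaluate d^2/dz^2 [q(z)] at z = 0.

Let u equal the inner series; expand the outer function in u and truncate.
The coefficient of z^2 in the expansion is 3/2, so q′′(0) = 2! * (3/2) = 3.

3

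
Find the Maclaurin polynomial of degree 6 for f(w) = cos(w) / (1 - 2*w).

Use 1/(1 - r) = Σ r^k on the denominator, then take the Cauchy product.
f(0) = 1
f′(0) = 2
f′′(0) = 7
f′′′(0) = 42
f^(4)(0) = 337
f^(5)(0) = 3370
f^(6)(0) = 40439

40439*w^6/720 + 337*w^5/12 + 337*w^4/24 + 7*w^3 + 7*w^2/2 + 2*w + 1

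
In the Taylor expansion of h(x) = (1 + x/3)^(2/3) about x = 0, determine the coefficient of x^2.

h(0) = 1
h′(0) = 2/9
h′′(0) = -2/81

-1/81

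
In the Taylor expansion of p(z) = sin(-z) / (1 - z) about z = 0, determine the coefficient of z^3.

Expand each factor separately, then convolve coefficients.
[z^0] = 0;  [z^1] = -1;  [z^2] = -1;  [z^3] = -5/6.
So c_3 = p′′′(0)/3! = -5/6.

-5/6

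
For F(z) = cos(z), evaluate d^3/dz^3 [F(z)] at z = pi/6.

1/2

Apply the Taylor formula c_k = f^(k)(a)/k!.
The coefficient of (z - pi/6)^3 in the expansion is 1/12, so F′′′(pi/6) = 3! * (1/12) = 1/2.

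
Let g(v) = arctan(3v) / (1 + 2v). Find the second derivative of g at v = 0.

-12

Write out both Maclaurin series and multiply, keeping only the needed powers.
From the series, [v^2] g = -6; multiply by 2! = 2 to get -12.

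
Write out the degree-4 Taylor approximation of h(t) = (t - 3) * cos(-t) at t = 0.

Shift and add copies of the series according to the polynomial's terms.
h(0) = -3
h′(0) = 1
h′′(0) = 3
h′′′(0) = -3
h^(4)(0) = -3
Dividing each by k! gives the coefficients c_0, ..., c_4.

-t^4/8 - t^3/2 + 3*t^2/2 + t - 3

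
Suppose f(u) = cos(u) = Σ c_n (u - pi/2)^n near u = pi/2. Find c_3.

1/6

Differentiate repeatedly and evaluate at the center.
f(pi/2) = 0
f′(pi/2) = -1
f′′(pi/2) = 0
f′′′(pi/2) = 1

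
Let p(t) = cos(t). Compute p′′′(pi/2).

1

The coefficient of (t - pi/2)^3 in the expansion is 1/6, so p′′′(pi/2) = 3! * (1/6) = 1.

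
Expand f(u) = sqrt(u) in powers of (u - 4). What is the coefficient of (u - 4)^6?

-21/2097152

Compute the successive derivatives at the expansion point and divide by k!.
f(4) = 2
f′(4) = 1/4
f′′(4) = -1/32
f′′′(4) = 3/256
f^(4)(4) = -15/2048
f^(5)(4) = 105/16384
f^(6)(4) = -945/131072
So c_6 = f^(6)(4)/6! = -21/2097152.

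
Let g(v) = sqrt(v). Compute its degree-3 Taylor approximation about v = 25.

(v - 25)^3/50000 - (v - 25)^2/1000 + (v - 25)/10 + 5

Compute the successive derivatives at the expansion point and divide by k!.
g(25) = 5
g′(25) = 1/10
g′′(25) = -1/500
g′′′(25) = 3/25000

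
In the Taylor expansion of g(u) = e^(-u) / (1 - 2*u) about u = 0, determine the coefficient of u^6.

27949/720

Multiply the numerator's expansion by the denominator's geometric series.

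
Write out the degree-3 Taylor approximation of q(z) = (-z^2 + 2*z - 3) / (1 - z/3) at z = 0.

-2*z^3/9 - 2*z^2/3 + z - 3

Distribute the polynomial across the series and collect like powers.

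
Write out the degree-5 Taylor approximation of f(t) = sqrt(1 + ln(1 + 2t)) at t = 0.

1609*t^5/120 - 143*t^4/24 + 17*t^3/6 - 3*t^2/2 + t + 1

Compose series: expand the inner function first, then feed it into the outer expansion.
f(0) = 1
f′(0) = 1
f′′(0) = -3
f′′′(0) = 17
f^(4)(0) = -143
f^(5)(0) = 1609
Then c_k = f^(k)(0)/k! gives each Taylor coefficient.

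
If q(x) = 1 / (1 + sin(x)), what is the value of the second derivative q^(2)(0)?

Use the geometric series for the reciprocal, then substitute.
The coefficient of x^2 in the expansion is 1, so q′′(0) = 2! * (1) = 2.

2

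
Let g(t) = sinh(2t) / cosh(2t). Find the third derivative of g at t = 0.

-16

Invert the denominator's series and multiply.
From the series, [t^3] g = -8/3; multiply by 3! = 6 to get -16.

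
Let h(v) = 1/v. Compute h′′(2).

1/4

From the series, [(v - 2)^2] h = 1/8; multiply by 2! = 2 to get 1/4.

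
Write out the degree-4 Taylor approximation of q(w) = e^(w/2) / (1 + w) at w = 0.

233*w^4/384 - 29*w^3/48 + 5*w^2/8 - w/2 + 1

Multiply the two series term by term and collect like powers.
q(0) = 1
q′(0) = -1/2
q′′(0) = 5/4
q′′′(0) = -29/8
q^(4)(0) = 233/16
Dividing each by k! gives the coefficients c_0, ..., c_4.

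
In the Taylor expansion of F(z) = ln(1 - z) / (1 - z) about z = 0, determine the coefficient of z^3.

Expand each factor separately, then convolve coefficients.
F(0) = 0
F′(0) = -1
F′′(0) = -3
F′′′(0) = -11

-11/6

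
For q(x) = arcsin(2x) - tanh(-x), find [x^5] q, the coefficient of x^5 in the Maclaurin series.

Combine the two series term by term.
q(0) = 0
q′(0) = 3
q′′(0) = 0
q′′′(0) = 6
q^(4)(0) = 0
q^(5)(0) = 304
So c_5 = q^(5)(0)/5! = 38/15.

38/15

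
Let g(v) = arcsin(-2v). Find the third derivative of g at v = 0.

-8

From the series, [v^3] g = -4/3; multiply by 3! = 6 to get -8.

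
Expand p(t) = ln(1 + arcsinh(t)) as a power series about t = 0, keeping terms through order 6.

Let u equal the inner series; expand the outer function in u and truncate.
p(0) = 0
p′(0) = 1
p′′(0) = -1
p′′′(0) = 1
p^(4)(0) = -2
p^(5)(0) = 13
p^(6)(0) = -64

-4*t^6/45 + 13*t^5/120 - t^4/12 + t^3/6 - t^2/2 + t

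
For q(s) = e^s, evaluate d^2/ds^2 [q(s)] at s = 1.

The coefficient of (s - 1)^2 in the expansion is e/2, so q′′(1) = 2! * (e/2) = e.

e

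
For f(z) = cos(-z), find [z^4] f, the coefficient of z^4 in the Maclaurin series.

1/24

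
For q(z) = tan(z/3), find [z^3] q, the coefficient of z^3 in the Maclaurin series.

q(0) = 0
q′(0) = 1/3
q′′(0) = 0
q′′′(0) = 2/27
So c_3 = q′′′(0)/3! = 1/81.

1/81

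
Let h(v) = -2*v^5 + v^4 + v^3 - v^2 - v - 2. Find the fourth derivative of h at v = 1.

-216

The coefficient of (v - 1)^4 in the expansion is -9, so h^(4)(1) = 4! * (-9) = -216.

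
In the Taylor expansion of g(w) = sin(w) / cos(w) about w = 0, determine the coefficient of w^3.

Divide the numerator series by the denominator series (power-series long division).
g(0) = 0
g′(0) = 1
g′′(0) = 0
g′′′(0) = 2
Dividing each by k! gives the coefficients c_0, ..., c_3.

1/3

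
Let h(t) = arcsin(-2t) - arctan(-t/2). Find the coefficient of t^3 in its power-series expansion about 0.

Add the two expansions coefficient-wise.
h(0) = 0
h′(0) = -3/2
h′′(0) = 0
h′′′(0) = -33/4
So c_3 = h′′′(0)/3! = -11/8.

-11/8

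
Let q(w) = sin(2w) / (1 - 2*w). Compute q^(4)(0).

Multiply the numerator's expansion by the denominator's geometric series.
The coefficient of w^4 in the expansion is 40/3, so q^(4)(0) = 4! * (40/3) = 320.

320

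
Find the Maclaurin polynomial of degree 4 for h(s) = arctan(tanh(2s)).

Plug the Maclaurin series of the inner function into that of the outer and collect terms.

-16*s^3/3 + 2*s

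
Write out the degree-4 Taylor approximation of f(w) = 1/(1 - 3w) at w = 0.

81*w^4 + 27*w^3 + 9*w^2 + 3*w + 1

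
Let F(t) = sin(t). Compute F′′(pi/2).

-1

From the series, [(t - pi/2)^2] F = -1/2; multiply by 2! = 2 to get -1.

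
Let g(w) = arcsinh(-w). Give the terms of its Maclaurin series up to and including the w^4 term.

g(0) = 0
g′(0) = -1
g′′(0) = 0
g′′′(0) = 1
g^(4)(0) = 0

w^3/6 - w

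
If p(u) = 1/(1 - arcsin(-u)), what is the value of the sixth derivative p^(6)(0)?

1328

Substitute the inner expansion into the outer series and collect powers.
From the series, [u^6] p = 83/45; multiply by 6! = 720 to get 1328.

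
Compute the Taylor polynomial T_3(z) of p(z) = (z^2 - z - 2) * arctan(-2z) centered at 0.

-22*z^3/3 + 2*z^2 + 4*z

Shift and add copies of the series according to the polynomial's terms.
[z^0] = 0;  [z^1] = 4;  [z^2] = 2;  [z^3] = -22/3.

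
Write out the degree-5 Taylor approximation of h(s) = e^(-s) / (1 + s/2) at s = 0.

Write out both Maclaurin series and multiply, keeping only the needed powers.

-109*s^5/480 + 7*s^4/16 - 19*s^3/24 + 5*s^2/4 - 3*s/2 + 1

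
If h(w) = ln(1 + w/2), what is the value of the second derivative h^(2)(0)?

-1/4

The coefficient of w^2 in the expansion is -1/8, so h′′(0) = 2! * (-1/8) = -1/4.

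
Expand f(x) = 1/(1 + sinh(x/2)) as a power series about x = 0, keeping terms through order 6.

Substitute the inner expansion into the outer series and collect powers.
[x^0] = 1;  [x^1] = -1/2;  [x^2] = 1/4;  [x^3] = -7/48;  [x^4] = 1/12;  [x^5] = -181/3840;  [x^6] = 77/2880.

77*x^6/2880 - 181*x^5/3840 + x^4/12 - 7*x^3/48 + x^2/4 - x/2 + 1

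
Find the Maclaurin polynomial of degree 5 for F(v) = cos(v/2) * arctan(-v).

Write out both Maclaurin series and multiply, keeping only the needed powers.
F(0) = 0
F′(0) = -1
F′′(0) = 0
F′′′(0) = 11/4
F^(4)(0) = 0
F^(5)(0) = -469/16
Then c_k = F^(k)(0)/k! gives each Taylor coefficient.

-469*v^5/1920 + 11*v^3/24 - v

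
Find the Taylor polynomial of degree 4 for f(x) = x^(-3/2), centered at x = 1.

f(1) = 1
f′(1) = -3/2
f′′(1) = 15/4
f′′′(1) = -105/8
f^(4)(1) = 945/16
Then c_k = f^(k)(1)/k! gives each Taylor coefficient.

315*(x - 1)^4/128 - 35*(x - 1)^3/16 + 15*(x - 1)^2/8 - 3*(x - 1)/2 + 1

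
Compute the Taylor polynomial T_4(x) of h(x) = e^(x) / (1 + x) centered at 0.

3*x^4/8 - x^3/3 + x^2/2 + 1

Multiply the two series term by term and collect like powers.
h(0) = 1
h′(0) = 0
h′′(0) = 1
h′′′(0) = -2
h^(4)(0) = 9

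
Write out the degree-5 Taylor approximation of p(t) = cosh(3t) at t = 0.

p(0) = 1
p′(0) = 0
p′′(0) = 9
p′′′(0) = 0
p^(4)(0) = 81
p^(5)(0) = 0
The Taylor polynomial is Σ p^(k)(0)/k! · t^k.

27*t^4/8 + 9*t^2/2 + 1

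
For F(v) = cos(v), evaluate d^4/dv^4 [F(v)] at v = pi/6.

From the series, [(v - pi/6)^4] F = sqrt(3)/48; multiply by 4! = 24 to get sqrt(3)/2.

sqrt(3)/2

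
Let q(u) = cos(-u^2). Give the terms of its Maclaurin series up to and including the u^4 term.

q(0) = 1
q′(0) = 0
q′′(0) = 0
q′′′(0) = 0
q^(4)(0) = -12
Dividing each by k! gives the coefficients c_0, ..., c_4.

1 - u^4/2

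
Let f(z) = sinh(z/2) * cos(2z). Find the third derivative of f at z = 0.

-47/8

Multiply the two series term by term and collect like powers.
The coefficient of z^3 in the expansion is -47/48, so f′′′(0) = 3! * (-47/48) = -47/8.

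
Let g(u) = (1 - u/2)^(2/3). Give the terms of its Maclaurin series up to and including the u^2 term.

-u^2/36 - u/3 + 1

[u^0] = 1;  [u^1] = -1/3;  [u^2] = -1/36.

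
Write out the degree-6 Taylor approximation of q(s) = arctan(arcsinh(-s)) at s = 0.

-53*s^5/120 + s^3/2 - s

Substitute the inner expansion into the outer series and collect powers.
q(0) = 0
q′(0) = -1
q′′(0) = 0
q′′′(0) = 3
q^(4)(0) = 0
q^(5)(0) = -53
q^(6)(0) = 0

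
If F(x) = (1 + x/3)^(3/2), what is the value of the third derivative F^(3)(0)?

The coefficient of x^3 in the expansion is -1/432, so F′′′(0) = 3! * (-1/432) = -1/72.

-1/72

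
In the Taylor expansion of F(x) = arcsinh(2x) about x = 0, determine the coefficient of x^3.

-4/3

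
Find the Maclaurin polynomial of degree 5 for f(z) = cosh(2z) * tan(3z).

262*z^5/5 + 15*z^3 + 3*z

Take the Cauchy product of the two expansions.
[z^0] = 0;  [z^1] = 3;  [z^2] = 0;  [z^3] = 15;  [z^4] = 0;  [z^5] = 262/5.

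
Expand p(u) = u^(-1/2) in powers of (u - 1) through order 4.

35*(u - 1)^4/128 - 5*(u - 1)^3/16 + 3*(u - 1)^2/8 - (u - 1)/2 + 1

Differentiate repeatedly and evaluate at the center.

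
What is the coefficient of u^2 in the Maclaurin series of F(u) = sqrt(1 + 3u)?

-9/8

F(0) = 1
F′(0) = 3/2
F′′(0) = -9/4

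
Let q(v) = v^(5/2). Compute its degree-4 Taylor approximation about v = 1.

Apply the Taylor formula c_k = f^(k)(a)/k!.
q(1) = 1
q′(1) = 5/2
q′′(1) = 15/4
q′′′(1) = 15/8
q^(4)(1) = -15/16

-5*(v - 1)^4/128 + 5*(v - 1)^3/16 + 15*(v - 1)^2/8 + 5*(v - 1)/2 + 1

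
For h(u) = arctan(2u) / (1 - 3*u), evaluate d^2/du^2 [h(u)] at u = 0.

Multiply the numerator's expansion by the denominator's geometric series.
The coefficient of u^2 in the expansion is 6, so h′′(0) = 2! * (6) = 12.

12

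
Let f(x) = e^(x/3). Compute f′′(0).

The coefficient of x^2 in the expansion is 1/18, so f′′(0) = 2! * (1/18) = 1/9.

1/9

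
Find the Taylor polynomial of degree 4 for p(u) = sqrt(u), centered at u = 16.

Compute the successive derivatives at the expansion point and divide by k!.
p(16) = 4
p′(16) = 1/8
p′′(16) = -1/256
p′′′(16) = 3/8192
p^(4)(16) = -15/262144

-5*(u - 16)^4/2097152 + (u - 16)^3/16384 - (u - 16)^2/512 + (u - 16)/8 + 4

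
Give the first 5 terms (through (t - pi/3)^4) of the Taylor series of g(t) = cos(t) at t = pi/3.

(t - pi/3)^4/48 + sqrt(3)*(t - pi/3)^3/12 - (t - pi/3)^2/4 - sqrt(3)*(t - pi/3)/2 + 1/2

Differentiate repeatedly and evaluate at the center.
g(pi/3) = 1/2
g′(pi/3) = -sqrt(3)/2
g′′(pi/3) = -1/2
g′′′(pi/3) = sqrt(3)/2
g^(4)(pi/3) = 1/2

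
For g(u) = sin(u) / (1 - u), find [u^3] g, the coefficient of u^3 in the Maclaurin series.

Multiply the numerator's expansion by the denominator's geometric series.
g(0) = 0
g′(0) = 1
g′′(0) = 2
g′′′(0) = 5
So c_3 = g′′′(0)/3! = 5/6.

5/6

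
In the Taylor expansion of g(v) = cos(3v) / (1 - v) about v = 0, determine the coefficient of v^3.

Multiply the two series term by term and collect like powers.
g(0) = 1
g′(0) = 1
g′′(0) = -7
g′′′(0) = -21
Dividing each by k! gives the coefficients c_0, ..., c_3.

-7/2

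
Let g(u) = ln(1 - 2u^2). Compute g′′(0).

-4

Apply the Taylor formula c_k = f^(k)(a)/k!.
The coefficient of u^2 in the expansion is -2, so g′′(0) = 2! * (-2) = -4.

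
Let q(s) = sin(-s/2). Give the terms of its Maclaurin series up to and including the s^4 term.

Use the known series and substitute for the argument.

s^3/48 - s/2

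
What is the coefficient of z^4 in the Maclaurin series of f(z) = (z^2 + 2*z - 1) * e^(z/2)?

21/128

Distribute the polynomial across the series and collect like powers.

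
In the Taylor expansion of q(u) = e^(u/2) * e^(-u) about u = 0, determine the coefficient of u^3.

Take the Cauchy product of the two expansions.
[u^0] = 1;  [u^1] = -1/2;  [u^2] = 1/8;  [u^3] = -1/48.
So c_3 = q′′′(0)/3! = -1/48.

-1/48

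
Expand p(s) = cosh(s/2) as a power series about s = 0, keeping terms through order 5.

p(0) = 1
p′(0) = 0
p′′(0) = 1/4
p′′′(0) = 0
p^(4)(0) = 1/16
p^(5)(0) = 0
Dividing each by k! gives the coefficients c_0, ..., c_5.

s^4/384 + s^2/8 + 1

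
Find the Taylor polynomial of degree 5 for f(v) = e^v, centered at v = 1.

e*(v - 1)^5/120 + e*(v - 1)^4/24 + e*(v - 1)^3/6 + e*(v - 1)^2/2 + e*(v - 1) + e

f(1) = e
f′(1) = e
f′′(1) = e
f′′′(1) = e
f^(4)(1) = e
f^(5)(1) = e
Then c_k = f^(k)(1)/k! gives each Taylor coefficient.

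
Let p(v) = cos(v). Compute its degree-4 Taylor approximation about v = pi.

Compute the successive derivatives at the expansion point and divide by k!.
p(pi) = -1
p′(pi) = 0
p′′(pi) = 1
p′′′(pi) = 0
p^(4)(pi) = -1
The Taylor polynomial is Σ p^(k)(pi)/k! · (v - pi)^k.

-(v - pi)^4/24 + (v - pi)^2/2 - 1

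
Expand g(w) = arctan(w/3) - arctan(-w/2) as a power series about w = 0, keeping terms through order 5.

Add the two expansions coefficient-wise.
[w^0] = 0;  [w^1] = 5/6;  [w^2] = 0;  [w^3] = -35/648;  [w^4] = 0;  [w^5] = 55/7776.

55*w^5/7776 - 35*w^3/648 + 5*w/6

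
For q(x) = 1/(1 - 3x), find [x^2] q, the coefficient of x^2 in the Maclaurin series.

9

q(0) = 1
q′(0) = 3
q′′(0) = 18
So c_2 = q′′(0)/2! = 9.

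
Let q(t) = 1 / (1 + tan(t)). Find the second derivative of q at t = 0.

2

Write 1/(1+u) = 1 - u + u^2 - u^3 + ... and substitute the series for u.
From the series, [t^2] q = 1; multiply by 2! = 2 to get 2.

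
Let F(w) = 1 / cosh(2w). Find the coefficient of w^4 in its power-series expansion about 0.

Invert the denominator's series and multiply.
[w^0] = 1;  [w^1] = 0;  [w^2] = -2;  [w^3] = 0;  [w^4] = 10/3.

10/3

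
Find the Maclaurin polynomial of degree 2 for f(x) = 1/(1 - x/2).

x^2/4 + x/2 + 1

f(0) = 1
f′(0) = 1/2
f′′(0) = 1/2
Dividing each by k! gives the coefficients c_0, ..., c_2.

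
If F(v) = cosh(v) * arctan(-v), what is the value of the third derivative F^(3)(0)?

-1

Multiply the two series term by term and collect like powers.
The coefficient of v^3 in the expansion is -1/6, so F′′′(0) = 3! * (-1/6) = -1.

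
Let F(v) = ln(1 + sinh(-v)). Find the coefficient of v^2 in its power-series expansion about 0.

-1/2

Let u equal the inner series; expand the outer function in u and truncate.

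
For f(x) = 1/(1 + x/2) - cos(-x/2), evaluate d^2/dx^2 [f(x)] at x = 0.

3/4

Combine the two series term by term.
From the series, [x^2] f = 3/8; multiply by 2! = 2 to get 3/4.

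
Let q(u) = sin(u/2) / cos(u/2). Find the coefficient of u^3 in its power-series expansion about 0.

1/24

Invert the denominator's series and multiply.
q(0) = 0
q′(0) = 1/2
q′′(0) = 0
q′′′(0) = 1/4
So c_3 = q′′′(0)/3! = 1/24.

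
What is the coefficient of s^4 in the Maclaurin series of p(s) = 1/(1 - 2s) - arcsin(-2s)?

Combine the two series term by term.
p(0) = 1
p′(0) = 4
p′′(0) = 8
p′′′(0) = 56
p^(4)(0) = 384
Dividing each by k! gives the coefficients c_0, ..., c_4.

16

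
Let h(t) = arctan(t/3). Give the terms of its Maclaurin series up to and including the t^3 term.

h(0) = 0
h′(0) = 1/3
h′′(0) = 0
h′′′(0) = -2/27

-t^3/81 + t/3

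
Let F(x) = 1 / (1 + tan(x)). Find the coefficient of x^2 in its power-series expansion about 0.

1

Write 1/(1+u) = 1 - u + u^2 - u^3 + ... and substitute the series for u.
F(0) = 1
F′(0) = -1
F′′(0) = 2
The Taylor polynomial is Σ F^(k)(0)/k! · x^k.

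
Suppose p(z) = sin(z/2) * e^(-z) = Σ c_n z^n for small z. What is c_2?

Multiply the two series term by term and collect like powers.
p(0) = 0
p′(0) = 1/2
p′′(0) = -1
Dividing each by k! gives the coefficients c_0, ..., c_2.

-1/2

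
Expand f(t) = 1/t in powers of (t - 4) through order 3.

-(t - 4)^3/256 + (t - 4)^2/64 - (t - 4)/16 + 1/4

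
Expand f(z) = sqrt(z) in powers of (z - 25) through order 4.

-(z - 25)^4/2000000 + (z - 25)^3/50000 - (z - 25)^2/1000 + (z - 25)/10 + 5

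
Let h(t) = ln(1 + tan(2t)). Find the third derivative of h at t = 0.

Plug the Maclaurin series of the inner function into that of the outer and collect terms.
The coefficient of t^3 in the expansion is 16/3, so h′′′(0) = 3! * (16/3) = 32.

32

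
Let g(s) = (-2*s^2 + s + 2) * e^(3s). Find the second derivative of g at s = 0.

20

Shift and add copies of the series according to the polynomial's terms.
The coefficient of s^2 in the expansion is 10, so g′′(0) = 2! * (10) = 20.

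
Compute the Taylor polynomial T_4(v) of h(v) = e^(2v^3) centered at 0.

2*v^3 + 1

Use the known series and substitute for the argument.
h(0) = 1
h′(0) = 0
h′′(0) = 0
h′′′(0) = 12
h^(4)(0) = 0
The Taylor polynomial is Σ h^(k)(0)/k! · v^k.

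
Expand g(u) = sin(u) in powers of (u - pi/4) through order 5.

sqrt(2)*(u - pi/4)^5/240 + sqrt(2)*(u - pi/4)^4/48 - sqrt(2)*(u - pi/4)^3/12 - sqrt(2)*(u - pi/4)^2/4 + sqrt(2)*(u - pi/4)/2 + sqrt(2)/2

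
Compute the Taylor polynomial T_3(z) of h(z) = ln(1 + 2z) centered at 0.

8*z^3/3 - 2*z^2 + 2*z

[z^0] = 0;  [z^1] = 2;  [z^2] = -2;  [z^3] = 8/3.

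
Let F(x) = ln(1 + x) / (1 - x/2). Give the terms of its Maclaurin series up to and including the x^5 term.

Take the Cauchy product of the two expansions.

19*x^5/120 - x^4/12 + x^3/3 + x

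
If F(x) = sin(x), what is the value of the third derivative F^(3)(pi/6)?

From the series, [(x - pi/6)^3] F = -sqrt(3)/12; multiply by 3! = 6 to get -sqrt(3)/2.

-sqrt(3)/2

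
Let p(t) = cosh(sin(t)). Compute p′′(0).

1

Let u equal the inner series; expand the outer function in u and truncate.
The coefficient of t^2 in the expansion is 1/2, so p′′(0) = 2! * (1/2) = 1.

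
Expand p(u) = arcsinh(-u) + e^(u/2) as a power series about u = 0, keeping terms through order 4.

u^4/384 + 3*u^3/16 + u^2/8 - u/2 + 1

Expand each term separately and add.
[u^0] = 1;  [u^1] = -1/2;  [u^2] = 1/8;  [u^3] = 3/16;  [u^4] = 1/384.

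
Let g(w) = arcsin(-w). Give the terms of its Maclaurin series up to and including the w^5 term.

-3*w^5/40 - w^3/6 - w

Compute the successive derivatives at the expansion point and divide by k!.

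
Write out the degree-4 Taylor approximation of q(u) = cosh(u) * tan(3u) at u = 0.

Expand each factor separately, then convolve coefficients.
q(0) = 0
q′(0) = 3
q′′(0) = 0
q′′′(0) = 63
q^(4)(0) = 0

21*u^3/2 + 3*u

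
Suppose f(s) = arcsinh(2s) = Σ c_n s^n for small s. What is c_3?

-4/3

c_3 = f′′′(0)/3! = -4/3.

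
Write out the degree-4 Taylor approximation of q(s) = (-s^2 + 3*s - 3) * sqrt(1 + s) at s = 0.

Shift and add copies of the series according to the polynomial's terms.
[s^0] = -3;  [s^1] = 3/2;  [s^2] = 7/8;  [s^3] = -17/16;  [s^4] = 55/128.

55*s^4/128 - 17*s^3/16 + 7*s^2/8 + 3*s/2 - 3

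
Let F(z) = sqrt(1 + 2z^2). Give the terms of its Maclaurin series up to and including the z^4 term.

[z^0] = 1;  [z^1] = 0;  [z^2] = 1;  [z^3] = 0;  [z^4] = -1/2.

-z^4/2 + z^2 + 1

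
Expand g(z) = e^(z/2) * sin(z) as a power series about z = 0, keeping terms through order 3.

Write out both Maclaurin series and multiply, keeping only the needed powers.
g(0) = 0
g′(0) = 1
g′′(0) = 1
g′′′(0) = -1/4
The Taylor polynomial is Σ g^(k)(0)/k! · z^k.

-z^3/24 + z^2/2 + z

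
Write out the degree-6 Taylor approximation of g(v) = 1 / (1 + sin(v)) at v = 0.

17*v^6/45 - 61*v^5/120 + 2*v^4/3 - 5*v^3/6 + v^2 - v + 1

Use the geometric series for the reciprocal, then substitute.
[v^0] = 1;  [v^1] = -1;  [v^2] = 1;  [v^3] = -5/6;  [v^4] = 2/3;  [v^5] = -61/120;  [v^6] = 17/45.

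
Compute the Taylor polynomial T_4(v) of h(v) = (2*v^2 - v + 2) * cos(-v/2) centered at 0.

Multiply each power in the prefactor through the base expansion.
h(0) = 2
h′(0) = -1
h′′(0) = 7/2
h′′′(0) = 3/4
h^(4)(0) = -47/8

-47*v^4/192 + v^3/8 + 7*v^2/4 - v + 2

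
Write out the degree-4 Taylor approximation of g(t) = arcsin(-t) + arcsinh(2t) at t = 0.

Expand each term separately and add.
g(0) = 0
g′(0) = 1
g′′(0) = 0
g′′′(0) = -9
g^(4)(0) = 0
Dividing each by k! gives the coefficients c_0, ..., c_4.

-3*t^3/2 + t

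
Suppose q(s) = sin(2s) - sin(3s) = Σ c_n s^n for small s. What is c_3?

Expand each term separately and add.
q(0) = 0
q′(0) = -1
q′′(0) = 0
q′′′(0) = 19
The Taylor polynomial is Σ q^(k)(0)/k! · s^k.

19/6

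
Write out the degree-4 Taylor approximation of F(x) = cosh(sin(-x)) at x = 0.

-x^4/8 + x^2/2 + 1

Compose series: expand the inner function first, then feed it into the outer expansion.
F(0) = 1
F′(0) = 0
F′′(0) = 1
F′′′(0) = 0
F^(4)(0) = -3
Then c_k = F^(k)(0)/k! gives each Taylor coefficient.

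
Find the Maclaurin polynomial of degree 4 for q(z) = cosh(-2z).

2*z^4/3 + 2*z^2 + 1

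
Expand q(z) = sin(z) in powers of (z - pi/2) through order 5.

(z - pi/2)^4/24 - (z - pi/2)^2/2 + 1

Use the known series and substitute for the argument.
q(pi/2) = 1
q′(pi/2) = 0
q′′(pi/2) = -1
q′′′(pi/2) = 0
q^(4)(pi/2) = 1
q^(5)(pi/2) = 0
Then c_k = q^(k)(pi/2)/k! gives each Taylor coefficient.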